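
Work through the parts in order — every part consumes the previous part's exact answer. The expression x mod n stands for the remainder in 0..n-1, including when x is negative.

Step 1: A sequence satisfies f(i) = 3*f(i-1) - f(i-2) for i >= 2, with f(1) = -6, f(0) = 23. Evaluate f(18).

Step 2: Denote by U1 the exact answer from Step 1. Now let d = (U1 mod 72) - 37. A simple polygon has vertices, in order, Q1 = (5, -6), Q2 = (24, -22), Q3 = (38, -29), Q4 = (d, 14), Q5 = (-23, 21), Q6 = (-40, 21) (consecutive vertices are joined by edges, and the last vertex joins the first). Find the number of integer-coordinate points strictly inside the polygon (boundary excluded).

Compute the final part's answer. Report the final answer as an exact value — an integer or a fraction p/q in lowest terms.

Step 1: f(2) = 3*(-6) - 1*(23) = -41; iterating: f(2)=-41, f(3)=-117, f(4)=-310, f(5)=-813, f(6)=-2129, f(7)=-5574, f(8)=-14593, f(9)=-38205, f(10)=-100022, f(11)=-261861, f(12)=-685561, f(13)=-1794822, f(14)=-4698905, f(15)=-12301893, f(16)=-32206774, f(17)=-84318429, f(18)=-220748513; answer -220748513
Step 2: U1 = -220748513; d = -6; cross terms: (5*-22 - 24*-6)=34, (24*-29 - 38*-22)=140, (38*14 - -6*-29)=358, (-6*21 - -23*14)=196, (-23*21 - -40*21)=357, (-40*-6 - 5*21)=135; twice the area = |1220| = 1220; area = 610; boundary points = 1 + 7 + 1 + 1 + 17 + 9 = 36; strictly interior points = area - boundary/2 + 1 = 593; answer 593

593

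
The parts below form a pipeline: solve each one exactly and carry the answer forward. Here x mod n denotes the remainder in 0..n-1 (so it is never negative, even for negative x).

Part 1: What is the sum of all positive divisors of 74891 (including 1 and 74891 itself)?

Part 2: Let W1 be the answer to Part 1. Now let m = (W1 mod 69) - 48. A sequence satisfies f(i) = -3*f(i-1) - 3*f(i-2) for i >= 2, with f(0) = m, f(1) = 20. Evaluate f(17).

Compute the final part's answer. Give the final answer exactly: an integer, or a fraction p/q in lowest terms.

-282123

Part 1: 74891 is prime, so its only divisors are 1 and 74891; sigma = 1 + 74891 = 74892; answer 74892
Part 2: W1 = 74892; m = -21; f(2) = -3*(20) - 3*(-21) = 3; iterating: f(2)=3, f(3)=-69, f(4)=198, f(5)=-387, f(6)=567, f(7)=-540, f(8)=-81, f(9)=1863, f(10)=-5346, f(11)=10449, f(12)=-15309, f(13)=14580, f(14)=2187, f(15)=-50301, f(16)=144342, f(17)=-282123; answer -282123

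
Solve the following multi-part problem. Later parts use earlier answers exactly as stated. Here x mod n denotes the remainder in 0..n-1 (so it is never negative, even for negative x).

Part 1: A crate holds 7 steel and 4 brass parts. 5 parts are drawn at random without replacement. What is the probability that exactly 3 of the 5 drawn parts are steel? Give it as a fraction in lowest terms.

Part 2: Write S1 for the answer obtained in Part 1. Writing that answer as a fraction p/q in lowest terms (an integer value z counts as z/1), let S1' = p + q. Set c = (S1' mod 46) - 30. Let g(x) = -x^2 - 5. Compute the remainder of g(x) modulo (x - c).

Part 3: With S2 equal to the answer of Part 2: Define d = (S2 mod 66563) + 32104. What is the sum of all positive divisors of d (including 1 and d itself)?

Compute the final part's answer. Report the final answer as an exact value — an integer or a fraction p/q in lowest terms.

Part 1: total draws C(11,5) = 462; favorable C(7,3)*C(4,2) = 210; P = 5/11; answer 5/11
Part 2: S1 = 5/11; threaded value p + q = 16; c = -14; remainder = value at the root: -1*(-14)^2 - 5 = (-196) + (-5) = -201; answer -201
Part 3: S2 = -201; d = 98466; 98466 = 2 * 3 * 16411; sigma = (1 + 2) * (1 + 3) * (1 + 16411) = 3 * 4 * 16412 = 196944; answer 196944

196944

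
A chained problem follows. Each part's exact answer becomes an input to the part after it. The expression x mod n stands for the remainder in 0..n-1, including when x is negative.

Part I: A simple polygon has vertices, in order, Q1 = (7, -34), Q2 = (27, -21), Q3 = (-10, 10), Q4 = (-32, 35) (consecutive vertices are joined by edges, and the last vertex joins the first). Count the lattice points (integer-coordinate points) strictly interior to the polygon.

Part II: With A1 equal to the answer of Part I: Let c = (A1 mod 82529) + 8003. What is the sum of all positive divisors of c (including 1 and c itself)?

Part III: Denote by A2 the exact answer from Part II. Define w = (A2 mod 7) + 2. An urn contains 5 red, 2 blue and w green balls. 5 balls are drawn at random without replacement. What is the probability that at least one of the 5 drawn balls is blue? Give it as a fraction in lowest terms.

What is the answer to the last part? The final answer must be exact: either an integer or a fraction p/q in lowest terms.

Part I: cross terms: (7*-21 - 27*-34)=771, (27*10 - -10*-21)=60, (-10*35 - -32*10)=-30, (-32*-34 - 7*35)=843; twice the area = |1644| = 1644; area = 822; boundary points = 1 + 1 + 1 + 3 = 6; strictly interior points = area - boundary/2 + 1 = 820; answer 820
Part II: A1 = 820; c = 8823; 8823 = 3 * 17 * 173; sigma = (1 + 3) * (1 + 17) * (1 + 173) = 4 * 18 * 174 = 12528; answer 12528
Part III: A2 = 12528; w = 7; total draws C(14,5) = 2002; complement C(12,5) = 792; favorable 2002 - 792 = 1210; P = 55/91; answer 55/91

55/91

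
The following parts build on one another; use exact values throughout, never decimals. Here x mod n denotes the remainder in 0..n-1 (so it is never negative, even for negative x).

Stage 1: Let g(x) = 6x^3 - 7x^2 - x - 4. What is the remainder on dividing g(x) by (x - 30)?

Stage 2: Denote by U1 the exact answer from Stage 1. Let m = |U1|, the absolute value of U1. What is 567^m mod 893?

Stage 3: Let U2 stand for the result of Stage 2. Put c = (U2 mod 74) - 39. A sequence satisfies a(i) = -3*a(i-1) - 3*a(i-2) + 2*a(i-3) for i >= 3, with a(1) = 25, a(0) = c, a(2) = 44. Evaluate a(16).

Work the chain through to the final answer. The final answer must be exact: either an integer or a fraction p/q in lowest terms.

Stage 1: remainder = value at the root: 6*(30)^3 - 7*(30)^2 - 1*(30)^1 - 4 = (162000) + (-6300) + (-30) + (-4) = 155666; answer 155666
Stage 2: U1 = 155666; m = 155666; squarings mod 893: 567^1=567, 567^2=9, 567^4=81, 567^8=310, 567^16=549, 567^32=460, 567^64=852, 567^128=788, 567^256=309, 567^512=823, 567^1024=435, 567^2048=802, 567^4096=244, 567^8192=598, 567^16384=404, 567^32768=690, 567^65536=131, 567^131072=194; 567^155666 = 567^2 * 567^16 * 567^8192 * 567^16384 * 567^131072 = 9 (mod 893); answer 9
Stage 3: U2 = 9; c = -30; a(3) = -3*(44) - 3*(25) + 2*(-30) = -267; iterating: a(3)=-267, a(4)=719, a(5)=-1268, a(6)=1113, a(7)=1903, a(8)=-11584, a(9)=31269, a(10)=-55249, a(11)=48772, a(12)=81969, a(13)=-502721, a(14)=1359800, a(15)=-2407299, a(16)=2137055; answer 2137055

2137055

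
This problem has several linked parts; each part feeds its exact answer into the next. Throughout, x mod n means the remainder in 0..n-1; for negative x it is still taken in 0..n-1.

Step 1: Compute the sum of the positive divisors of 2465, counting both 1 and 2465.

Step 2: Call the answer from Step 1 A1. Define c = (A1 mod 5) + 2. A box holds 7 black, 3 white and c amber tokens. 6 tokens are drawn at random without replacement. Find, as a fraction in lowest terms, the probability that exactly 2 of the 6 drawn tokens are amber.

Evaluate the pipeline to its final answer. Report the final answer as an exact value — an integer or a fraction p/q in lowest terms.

Step 1: 2465 = 5 * 17 * 29; sigma = (1 + 5) * (1 + 17) * (1 + 29) = 6 * 18 * 30 = 3240; answer 3240
Step 2: A1 = 3240; c = 2; total draws C(12,6) = 924; favorable C(2,2)*C(10,4) = 210; P = 5/22; answer 5/22

5/22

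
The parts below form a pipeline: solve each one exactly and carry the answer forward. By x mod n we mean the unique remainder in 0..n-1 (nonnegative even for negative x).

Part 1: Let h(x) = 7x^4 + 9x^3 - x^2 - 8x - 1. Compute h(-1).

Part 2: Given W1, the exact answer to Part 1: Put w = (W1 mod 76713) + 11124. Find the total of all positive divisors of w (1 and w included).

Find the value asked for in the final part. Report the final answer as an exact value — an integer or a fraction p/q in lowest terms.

22680

Part 1: 7*(-1)^4 + 9*(-1)^3 - 1*(-1)^2 - 8*(-1)^1 - 1 = (7) + (-9) + (-1) + (8) + (-1) = 4; answer 4
Part 2: W1 = 4; w = 11128; 11128 = 2^3 * 13 * 107; sigma = (1 + 2 + 4 + 8) * (1 + 13) * (1 + 107) = 15 * 14 * 108 = 22680; answer 22680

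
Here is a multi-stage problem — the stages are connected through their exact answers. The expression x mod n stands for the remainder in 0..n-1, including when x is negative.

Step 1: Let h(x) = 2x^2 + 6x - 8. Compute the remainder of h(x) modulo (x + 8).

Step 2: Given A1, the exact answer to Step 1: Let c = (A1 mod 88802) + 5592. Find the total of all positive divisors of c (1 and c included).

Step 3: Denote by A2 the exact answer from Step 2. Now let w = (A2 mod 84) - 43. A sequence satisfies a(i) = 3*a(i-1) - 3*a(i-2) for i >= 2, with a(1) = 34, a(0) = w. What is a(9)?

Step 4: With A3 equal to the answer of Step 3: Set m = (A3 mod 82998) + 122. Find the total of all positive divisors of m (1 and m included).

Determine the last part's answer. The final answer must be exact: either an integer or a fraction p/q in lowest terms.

68640

Step 1: remainder = value at the root: 2*(-8)^2 + 6*(-8)^1 - 8 = (128) + (-48) + (-8) = 72; answer 72
Step 2: A1 = 72; c = 5664; 5664 = 2^5 * 3 * 59; sigma = (1 + 2 + 4 + 8 + 16 + 32) * (1 + 3) * (1 + 59) = 63 * 4 * 60 = 15120; answer 15120
Step 3: A2 = 15120; w = -43; a(2) = 3*(34) - 3*(-43) = 231; iterating: a(2)=231, a(3)=591, a(4)=1080, a(5)=1467, a(6)=1161, a(7)=-918, a(8)=-6237, a(9)=-15957; answer -15957
Step 4: A3 = -15957; m = 67163; 67163 = 47 * 1429; sigma = (1 + 47) * (1 + 1429) = 48 * 1430 = 68640; answer 68640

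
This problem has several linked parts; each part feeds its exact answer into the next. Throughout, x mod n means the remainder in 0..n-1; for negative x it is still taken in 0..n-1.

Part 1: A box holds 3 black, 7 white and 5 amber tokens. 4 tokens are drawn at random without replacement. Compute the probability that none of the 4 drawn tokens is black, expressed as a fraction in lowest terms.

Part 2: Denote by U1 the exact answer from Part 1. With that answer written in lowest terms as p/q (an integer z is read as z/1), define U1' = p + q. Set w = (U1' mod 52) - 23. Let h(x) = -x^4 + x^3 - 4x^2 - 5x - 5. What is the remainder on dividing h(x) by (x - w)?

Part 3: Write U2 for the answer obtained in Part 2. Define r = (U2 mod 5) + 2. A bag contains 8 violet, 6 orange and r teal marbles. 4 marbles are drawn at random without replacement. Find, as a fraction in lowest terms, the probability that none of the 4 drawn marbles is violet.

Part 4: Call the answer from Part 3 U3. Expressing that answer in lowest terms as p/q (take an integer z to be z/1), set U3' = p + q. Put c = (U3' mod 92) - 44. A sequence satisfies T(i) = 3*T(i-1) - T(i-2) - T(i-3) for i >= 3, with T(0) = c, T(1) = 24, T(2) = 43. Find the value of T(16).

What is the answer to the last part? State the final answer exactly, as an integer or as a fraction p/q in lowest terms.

3705499

Part 1: total draws C(15,4) = 1365; favorable C(12,4) = 495; P = 33/91; answer 33/91
Part 2: U1 = 33/91; threaded value p + q = 124; w = -3; remainder = value at the root: -1*(-3)^4 + 1*(-3)^3 - 4*(-3)^2 - 5*(-3)^1 - 5 = (-81) + (-27) + (-36) + (15) + (-5) = -134; answer -134
Part 3: U2 = -134; r = 3; total draws C(17,4) = 2380; favorable C(9,4) = 126; P = 9/170; answer 9/170
Part 4: U3 = 9/170; threaded value p + q = 179; c = 43; T(3) = 3*(43) - 1*(24) - 1*(43) = 62; iterating: T(3)=62, T(4)=119, T(5)=252, T(6)=575, T(7)=1354, T(8)=3235, T(9)=7776, T(10)=18739, T(11)=45206, T(12)=109103, T(13)=263364, T(14)=635783, T(15)=1534882, T(16)=3705499; answer 3705499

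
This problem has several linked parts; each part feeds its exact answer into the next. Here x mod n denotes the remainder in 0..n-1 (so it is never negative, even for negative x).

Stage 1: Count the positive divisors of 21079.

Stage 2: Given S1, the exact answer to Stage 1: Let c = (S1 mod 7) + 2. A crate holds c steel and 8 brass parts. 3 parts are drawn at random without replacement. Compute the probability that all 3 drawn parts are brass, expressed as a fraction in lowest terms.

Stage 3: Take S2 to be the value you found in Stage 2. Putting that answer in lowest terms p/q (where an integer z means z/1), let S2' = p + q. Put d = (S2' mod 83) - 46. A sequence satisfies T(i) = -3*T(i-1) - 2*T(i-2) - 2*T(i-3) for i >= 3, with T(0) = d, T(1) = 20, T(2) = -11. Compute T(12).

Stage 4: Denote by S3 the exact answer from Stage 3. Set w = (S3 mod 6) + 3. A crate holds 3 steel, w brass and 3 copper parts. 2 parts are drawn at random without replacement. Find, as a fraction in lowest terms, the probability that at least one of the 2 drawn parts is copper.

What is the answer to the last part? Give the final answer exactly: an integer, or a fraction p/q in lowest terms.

Stage 1: 21079 = 107 * 197; number of divisors = (1+1) * (1+1) = 4; answer 4
Stage 2: S1 = 4; c = 6; total draws C(14,3) = 364; favorable C(8,3) = 56; P = 2/13; answer 2/13
Stage 3: S2 = 2/13; threaded value p + q = 15; d = -31; T(3) = -3*(-11) - 2*(20) - 2*(-31) = 55; iterating: T(3)=55, T(4)=-183, T(5)=461, T(6)=-1127, T(7)=2825, T(8)=-7143, T(9)=18033, T(10)=-45463, T(11)=114609, T(12)=-288967; answer -288967
Stage 4: S3 = -288967; w = 8; total draws C(14,2) = 91; complement C(11,2) = 55; favorable 91 - 55 = 36; P = 36/91; answer 36/91

36/91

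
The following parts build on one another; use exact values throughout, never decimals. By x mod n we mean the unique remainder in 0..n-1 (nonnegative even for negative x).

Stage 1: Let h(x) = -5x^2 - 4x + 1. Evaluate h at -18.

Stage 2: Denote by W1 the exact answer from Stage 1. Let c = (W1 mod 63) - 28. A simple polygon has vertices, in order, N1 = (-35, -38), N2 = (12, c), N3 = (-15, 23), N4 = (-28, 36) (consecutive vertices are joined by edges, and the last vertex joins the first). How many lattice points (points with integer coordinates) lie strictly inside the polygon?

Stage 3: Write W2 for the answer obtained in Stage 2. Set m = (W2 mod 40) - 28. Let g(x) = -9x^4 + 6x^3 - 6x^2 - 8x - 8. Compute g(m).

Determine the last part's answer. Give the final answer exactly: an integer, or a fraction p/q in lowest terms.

-477113

Stage 1: -5*(-18)^2 - 4*(-18)^1 + 1 = (-1620) + (72) + (1) = -1547; answer -1547
Stage 2: W1 = -1547; c = 0; cross terms: (-35*0 - 12*-38)=456, (12*23 - -15*0)=276, (-15*36 - -28*23)=104, (-28*-38 - -35*36)=2324; twice the area = |3160| = 3160; area = 1580; boundary points = 1 + 1 + 13 + 1 = 16; strictly interior points = area - boundary/2 + 1 = 1573; answer 1573
Stage 3: W2 = 1573; m = -15; -9*(-15)^4 + 6*(-15)^3 - 6*(-15)^2 - 8*(-15)^1 - 8 = (-455625) + (-20250) + (-1350) + (120) + (-8) = -477113; answer -477113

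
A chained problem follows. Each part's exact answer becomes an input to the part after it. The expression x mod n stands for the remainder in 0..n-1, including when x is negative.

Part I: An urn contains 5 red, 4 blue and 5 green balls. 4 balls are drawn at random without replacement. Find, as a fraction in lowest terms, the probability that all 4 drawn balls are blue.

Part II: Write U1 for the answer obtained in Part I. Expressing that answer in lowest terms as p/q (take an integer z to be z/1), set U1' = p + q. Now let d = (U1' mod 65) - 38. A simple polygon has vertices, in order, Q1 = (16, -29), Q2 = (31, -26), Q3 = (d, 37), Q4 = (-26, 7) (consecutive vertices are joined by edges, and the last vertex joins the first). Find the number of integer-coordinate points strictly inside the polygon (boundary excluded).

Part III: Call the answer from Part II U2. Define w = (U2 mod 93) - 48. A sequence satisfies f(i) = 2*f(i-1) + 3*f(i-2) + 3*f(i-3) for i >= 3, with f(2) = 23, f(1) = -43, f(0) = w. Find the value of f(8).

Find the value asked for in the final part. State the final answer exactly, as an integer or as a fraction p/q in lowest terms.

Part I: total draws C(14,4) = 1001; favorable C(4,4) = 1; P = 1/1001; answer 1/1001
Part II: U1 = 1/1001; threaded value p + q = 1002; d = -11; cross terms: (16*-26 - 31*-29)=483, (31*37 - -11*-26)=861, (-11*7 - -26*37)=885, (-26*-29 - 16*7)=642; twice the area = |2871| = 2871; area = 2871/2; boundary points = 3 + 21 + 15 + 6 = 45; strictly interior points = area - boundary/2 + 1 = 1414; answer 1414
Part III: U2 = 1414; w = -29; f(3) = 2*(23) + 3*(-43) + 3*(-29) = -170; iterating: f(3)=-170, f(4)=-400, f(5)=-1241, f(6)=-4192, f(7)=-13307, f(8)=-42913; answer -42913

-42913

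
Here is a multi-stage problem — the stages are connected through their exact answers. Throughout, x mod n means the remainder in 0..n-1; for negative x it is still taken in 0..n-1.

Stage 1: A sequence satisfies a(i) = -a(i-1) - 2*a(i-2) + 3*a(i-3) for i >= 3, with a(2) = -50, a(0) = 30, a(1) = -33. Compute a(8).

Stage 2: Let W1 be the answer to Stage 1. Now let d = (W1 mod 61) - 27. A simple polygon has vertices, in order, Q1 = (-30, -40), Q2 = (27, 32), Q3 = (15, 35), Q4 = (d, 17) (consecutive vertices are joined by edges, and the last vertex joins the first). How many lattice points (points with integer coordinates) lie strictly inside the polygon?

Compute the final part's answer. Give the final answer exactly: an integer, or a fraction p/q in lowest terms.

1422

Stage 1: a(3) = -1*(-50) - 2*(-33) + 3*(30) = 206; iterating: a(3)=206, a(4)=-205, a(5)=-357, a(6)=1385, a(7)=-1286, a(8)=-2555; answer -2555
Stage 2: W1 = -2555; d = -20; cross terms: (-30*32 - 27*-40)=120, (27*35 - 15*32)=465, (15*17 - -20*35)=955, (-20*-40 - -30*17)=1310; twice the area = |2850| = 2850; area = 1425; boundary points = 3 + 3 + 1 + 1 = 8; strictly interior points = area - boundary/2 + 1 = 1422; answer 1422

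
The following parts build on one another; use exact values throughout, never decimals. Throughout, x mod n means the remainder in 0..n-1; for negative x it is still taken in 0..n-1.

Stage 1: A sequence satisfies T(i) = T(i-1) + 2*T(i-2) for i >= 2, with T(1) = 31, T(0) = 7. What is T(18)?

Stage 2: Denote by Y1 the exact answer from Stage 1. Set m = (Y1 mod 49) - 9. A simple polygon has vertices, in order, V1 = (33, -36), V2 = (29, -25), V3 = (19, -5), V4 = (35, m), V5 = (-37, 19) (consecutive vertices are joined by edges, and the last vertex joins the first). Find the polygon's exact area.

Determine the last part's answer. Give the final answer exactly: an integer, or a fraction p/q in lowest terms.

795

Stage 1: T(2) = 1*(31) + 2*(7) = 45; iterating: T(2)=45, T(3)=107, T(4)=197, T(5)=411, T(6)=805, T(7)=1627, T(8)=3237, T(9)=6491, T(10)=12965, T(11)=25947, T(12)=51877, T(13)=103771, T(14)=207525, T(15)=415067, T(16)=830117, T(17)=1660251, T(18)=3320485; answer 3320485
Stage 2: Y1 = 3320485; m = -9; cross terms: (33*-25 - 29*-36)=219, (29*-5 - 19*-25)=330, (19*-9 - 35*-5)=4, (35*19 - -37*-9)=332, (-37*-36 - 33*19)=705; twice the area = |1590| = 1590; area = 795; answer 795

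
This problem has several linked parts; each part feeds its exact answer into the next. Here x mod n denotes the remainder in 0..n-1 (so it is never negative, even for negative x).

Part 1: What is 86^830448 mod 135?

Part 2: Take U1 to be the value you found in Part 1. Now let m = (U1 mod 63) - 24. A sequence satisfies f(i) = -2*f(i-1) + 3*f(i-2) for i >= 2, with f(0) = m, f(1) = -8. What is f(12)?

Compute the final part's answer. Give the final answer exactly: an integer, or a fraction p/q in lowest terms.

Part 1: squarings mod 135: 86^1=86, 86^2=106, 86^4=31, 86^8=16, 86^16=121, 86^32=61, 86^64=76, 86^128=106, 86^256=31, 86^512=16, 86^1024=121, 86^2048=61, 86^4096=76, 86^8192=106, 86^16384=31, 86^32768=16, 86^65536=121, 86^131072=61, 86^262144=76, 86^524288=106; 86^830448 = 86^16 * 86^32 * 86^64 * 86^128 * 86^256 * 86^512 * 86^2048 * 86^8192 * 86^32768 * 86^262144 * 86^524288 = 1 (mod 135); answer 1
Part 2: U1 = 1; m = -23; f(2) = -2*(-8) + 3*(-23) = -53; iterating: f(2)=-53, f(3)=82, f(4)=-323, f(5)=892, f(6)=-2753, f(7)=8182, f(8)=-24623, f(9)=73792, f(10)=-221453, f(11)=664282, f(12)=-1992923; answer -1992923

-1992923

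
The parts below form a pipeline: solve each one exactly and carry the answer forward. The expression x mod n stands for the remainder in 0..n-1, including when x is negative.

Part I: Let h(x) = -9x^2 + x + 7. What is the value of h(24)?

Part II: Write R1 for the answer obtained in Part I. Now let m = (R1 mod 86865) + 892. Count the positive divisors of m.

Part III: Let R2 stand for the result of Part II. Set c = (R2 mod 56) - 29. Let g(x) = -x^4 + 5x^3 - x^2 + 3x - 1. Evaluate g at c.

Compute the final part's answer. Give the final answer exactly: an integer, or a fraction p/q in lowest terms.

-108427

Part I: -9*(24)^2 + 1*(24)^1 + 7 = (-5184) + (24) + (7) = -5153; answer -5153
Part II: R1 = -5153; m = 82604; 82604 = 2^2 * 107 * 193; number of divisors = (2+1) * (1+1) * (1+1) = 12; answer 12
Part III: R2 = 12; c = -17; -1*(-17)^4 + 5*(-17)^3 - 1*(-17)^2 + 3*(-17)^1 - 1 = (-83521) + (-24565) + (-289) + (-51) + (-1) = -108427; answer -108427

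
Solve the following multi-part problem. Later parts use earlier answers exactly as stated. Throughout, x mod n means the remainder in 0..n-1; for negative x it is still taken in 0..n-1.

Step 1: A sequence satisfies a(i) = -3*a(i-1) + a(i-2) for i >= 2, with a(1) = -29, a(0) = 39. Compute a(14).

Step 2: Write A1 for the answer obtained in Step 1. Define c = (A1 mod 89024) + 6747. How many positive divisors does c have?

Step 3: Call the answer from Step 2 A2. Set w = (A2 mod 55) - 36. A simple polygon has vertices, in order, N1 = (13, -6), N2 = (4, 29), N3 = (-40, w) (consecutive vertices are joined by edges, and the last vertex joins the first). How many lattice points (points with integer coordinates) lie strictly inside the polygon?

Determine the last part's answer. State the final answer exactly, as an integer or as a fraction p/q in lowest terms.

1053

Step 1: a(2) = -3*(-29) + 1*(39) = 126; iterating: a(2)=126, a(3)=-407, a(4)=1347, a(5)=-4448, a(6)=14691, a(7)=-48521, a(8)=160254, a(9)=-529283, a(10)=1748103, a(11)=-5773592, a(12)=19068879, a(13)=-62980229, a(14)=208009566; answer 208009566
Step 2: A1 = 208009566; c = 56249; 56249 is prime, so its only divisors are 1 and 56249; count = 2; answer 2
Step 3: A2 = 2; w = -34; cross terms: (13*29 - 4*-6)=401, (4*-34 - -40*29)=1024, (-40*-6 - 13*-34)=682; twice the area = |2107| = 2107; area = 2107/2; boundary points = 1 + 1 + 1 = 3; strictly interior points = area - boundary/2 + 1 = 1053; answer 1053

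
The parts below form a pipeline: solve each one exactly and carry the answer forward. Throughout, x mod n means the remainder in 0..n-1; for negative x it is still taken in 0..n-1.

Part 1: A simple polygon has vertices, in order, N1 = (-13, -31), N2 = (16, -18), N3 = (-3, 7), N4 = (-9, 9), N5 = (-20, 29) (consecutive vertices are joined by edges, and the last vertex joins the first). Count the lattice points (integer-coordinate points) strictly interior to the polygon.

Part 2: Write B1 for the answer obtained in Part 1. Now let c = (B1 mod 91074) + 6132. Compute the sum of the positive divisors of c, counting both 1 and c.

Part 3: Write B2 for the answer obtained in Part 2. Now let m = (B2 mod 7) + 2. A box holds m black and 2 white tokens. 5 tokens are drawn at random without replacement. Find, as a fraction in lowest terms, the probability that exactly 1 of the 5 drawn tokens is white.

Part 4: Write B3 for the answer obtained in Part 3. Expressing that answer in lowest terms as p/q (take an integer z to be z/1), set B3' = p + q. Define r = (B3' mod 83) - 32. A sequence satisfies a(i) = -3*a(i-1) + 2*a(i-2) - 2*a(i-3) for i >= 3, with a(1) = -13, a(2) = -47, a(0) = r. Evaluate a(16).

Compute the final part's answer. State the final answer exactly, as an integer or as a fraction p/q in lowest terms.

Part 1: cross terms: (-13*-18 - 16*-31)=730, (16*7 - -3*-18)=58, (-3*9 - -9*7)=36, (-9*29 - -20*9)=-81, (-20*-31 - -13*29)=997; twice the area = |1740| = 1740; area = 870; boundary points = 1 + 1 + 2 + 1 + 1 = 6; strictly interior points = area - boundary/2 + 1 = 868; answer 868
Part 2: B1 = 868; c = 7000; 7000 = 2^3 * 5^3 * 7; sigma = (1 + 2 + 4 + 8) * (1 + 5 + 25 + 125) * (1 + 7) = 15 * 156 * 8 = 18720; answer 18720
Part 3: B2 = 18720; m = 4; total draws C(6,5) = 6; favorable C(2,1)*C(4,4) = 2; P = 1/3; answer 1/3
Part 4: B3 = 1/3; threaded value p + q = 4; r = -28; a(3) = -3*(-47) + 2*(-13) - 2*(-28) = 171; iterating: a(3)=171, a(4)=-581, a(5)=2179, a(6)=-8041, a(7)=29643, a(8)=-109369, a(9)=403475, a(10)=-1488449, a(11)=5491035, a(12)=-20256953, a(13)=74729827, a(14)=-275685457, a(15)=1017029931, a(16)=-3751920361; answer -3751920361

-3751920361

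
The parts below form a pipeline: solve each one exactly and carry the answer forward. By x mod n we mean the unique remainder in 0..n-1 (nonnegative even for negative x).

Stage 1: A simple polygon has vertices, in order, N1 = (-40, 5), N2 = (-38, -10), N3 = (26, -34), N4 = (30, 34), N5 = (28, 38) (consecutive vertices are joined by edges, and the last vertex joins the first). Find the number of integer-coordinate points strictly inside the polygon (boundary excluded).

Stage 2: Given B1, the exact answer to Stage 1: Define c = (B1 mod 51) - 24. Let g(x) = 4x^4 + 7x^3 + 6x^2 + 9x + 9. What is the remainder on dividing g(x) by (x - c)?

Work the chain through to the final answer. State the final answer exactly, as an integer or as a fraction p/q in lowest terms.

Stage 1: cross terms: (-40*-10 - -38*5)=590, (-38*-34 - 26*-10)=1552, (26*34 - 30*-34)=1904, (30*38 - 28*34)=188, (28*5 - -40*38)=1660; twice the area = |5894| = 5894; area = 2947; boundary points = 1 + 8 + 4 + 2 + 1 = 16; strictly interior points = area - boundary/2 + 1 = 2940; answer 2940
Stage 2: B1 = 2940; c = 9; remainder = value at the root: 4*(9)^4 + 7*(9)^3 + 6*(9)^2 + 9*(9)^1 + 9 = (26244) + (5103) + (486) + (81) + (9) = 31923; answer 31923

31923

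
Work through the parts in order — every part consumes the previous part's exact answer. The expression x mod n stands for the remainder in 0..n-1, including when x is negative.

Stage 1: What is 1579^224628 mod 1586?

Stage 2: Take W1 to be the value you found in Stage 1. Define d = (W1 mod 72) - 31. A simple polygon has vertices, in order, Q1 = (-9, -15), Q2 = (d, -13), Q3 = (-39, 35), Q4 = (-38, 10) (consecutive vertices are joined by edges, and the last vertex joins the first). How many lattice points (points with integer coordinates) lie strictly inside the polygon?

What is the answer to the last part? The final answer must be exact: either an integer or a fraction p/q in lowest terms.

Stage 1: squarings mod 1586: 1579^1=1579, 1579^2=49, 1579^4=815, 1579^8=1277, 1579^16=321, 1579^32=1537, 1579^64=815, 1579^128=1277, 1579^256=321, 1579^512=1537, 1579^1024=815, 1579^2048=1277, 1579^4096=321, 1579^8192=1537, 1579^16384=815, 1579^32768=1277, 1579^65536=321, 1579^131072=1537; 1579^224628 = 1579^4 * 1579^16 * 1579^32 * 1579^64 * 1579^256 * 1579^1024 * 1579^2048 * 1579^8192 * 1579^16384 * 1579^65536 * 1579^131072 = 131 (mod 1586); answer 131
Stage 2: W1 = 131; d = 28; cross terms: (-9*-13 - 28*-15)=537, (28*35 - -39*-13)=473, (-39*10 - -38*35)=940, (-38*-15 - -9*10)=660; twice the area = |2610| = 2610; area = 1305; boundary points = 1 + 1 + 1 + 1 = 4; strictly interior points = area - boundary/2 + 1 = 1304; answer 1304

1304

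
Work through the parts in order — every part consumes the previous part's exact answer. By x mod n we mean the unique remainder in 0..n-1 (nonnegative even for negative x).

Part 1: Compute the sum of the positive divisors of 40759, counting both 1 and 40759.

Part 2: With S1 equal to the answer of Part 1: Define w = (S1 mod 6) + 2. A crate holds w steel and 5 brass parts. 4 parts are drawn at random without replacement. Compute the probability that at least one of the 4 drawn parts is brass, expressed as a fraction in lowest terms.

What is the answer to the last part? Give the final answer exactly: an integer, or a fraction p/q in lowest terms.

125/126

Part 1: 40759 is prime, so its only divisors are 1 and 40759; sigma = 1 + 40759 = 40760; answer 40760
Part 2: S1 = 40760; w = 4; total draws C(9,4) = 126; complement C(4,4) = 1; favorable 126 - 1 = 125; P = 125/126; answer 125/126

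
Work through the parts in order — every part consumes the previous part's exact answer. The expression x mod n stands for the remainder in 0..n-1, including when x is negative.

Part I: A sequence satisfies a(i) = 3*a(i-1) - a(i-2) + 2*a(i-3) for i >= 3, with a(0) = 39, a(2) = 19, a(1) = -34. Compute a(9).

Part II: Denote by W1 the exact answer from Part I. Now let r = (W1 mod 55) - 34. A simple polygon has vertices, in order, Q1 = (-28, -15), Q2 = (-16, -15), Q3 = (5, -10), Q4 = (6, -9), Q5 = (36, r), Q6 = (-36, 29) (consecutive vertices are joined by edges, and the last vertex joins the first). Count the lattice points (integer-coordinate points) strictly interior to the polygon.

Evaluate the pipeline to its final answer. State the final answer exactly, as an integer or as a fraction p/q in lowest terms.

Part I: a(3) = 3*(19) - 1*(-34) + 2*(39) = 169; iterating: a(3)=169, a(4)=420, a(5)=1129, a(6)=3305, a(7)=9626, a(8)=27831, a(9)=80477; answer 80477
Part II: W1 = 80477; r = -22; cross terms: (-28*-15 - -16*-15)=180, (-16*-10 - 5*-15)=235, (5*-9 - 6*-10)=15, (6*-22 - 36*-9)=192, (36*29 - -36*-22)=252, (-36*-15 - -28*29)=1352; twice the area = |2226| = 2226; area = 1113; boundary points = 12 + 1 + 1 + 1 + 3 + 4 = 22; strictly interior points = area - boundary/2 + 1 = 1103; answer 1103

1103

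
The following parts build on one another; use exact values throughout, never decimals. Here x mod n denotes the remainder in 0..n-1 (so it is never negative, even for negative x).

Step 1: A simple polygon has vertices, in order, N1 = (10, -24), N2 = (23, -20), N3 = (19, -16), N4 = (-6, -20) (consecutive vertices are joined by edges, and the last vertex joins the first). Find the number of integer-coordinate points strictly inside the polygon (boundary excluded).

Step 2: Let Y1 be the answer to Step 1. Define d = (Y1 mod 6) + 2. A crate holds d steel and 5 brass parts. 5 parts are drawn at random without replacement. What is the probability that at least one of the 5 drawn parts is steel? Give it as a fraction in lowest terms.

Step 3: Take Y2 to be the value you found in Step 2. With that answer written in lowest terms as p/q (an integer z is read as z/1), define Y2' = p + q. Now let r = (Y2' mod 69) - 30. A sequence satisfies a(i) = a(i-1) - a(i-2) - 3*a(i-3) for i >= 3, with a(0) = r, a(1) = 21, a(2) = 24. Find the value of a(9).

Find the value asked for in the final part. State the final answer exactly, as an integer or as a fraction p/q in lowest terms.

Step 1: cross terms: (10*-20 - 23*-24)=352, (23*-16 - 19*-20)=12, (19*-20 - -6*-16)=-476, (-6*-24 - 10*-20)=344; twice the area = |232| = 232; area = 116; boundary points = 1 + 4 + 1 + 4 = 10; strictly interior points = area - boundary/2 + 1 = 112; answer 112
Step 2: Y1 = 112; d = 6; total draws C(11,5) = 462; complement C(5,5) = 1; favorable 462 - 1 = 461; P = 461/462; answer 461/462
Step 3: Y2 = 461/462; threaded value p + q = 923; r = -4; a(3) = 1*(24) - 1*(21) - 3*(-4) = 15; iterating: a(3)=15, a(4)=-72, a(5)=-159, a(6)=-132, a(7)=243, a(8)=852, a(9)=1005; answer 1005

1005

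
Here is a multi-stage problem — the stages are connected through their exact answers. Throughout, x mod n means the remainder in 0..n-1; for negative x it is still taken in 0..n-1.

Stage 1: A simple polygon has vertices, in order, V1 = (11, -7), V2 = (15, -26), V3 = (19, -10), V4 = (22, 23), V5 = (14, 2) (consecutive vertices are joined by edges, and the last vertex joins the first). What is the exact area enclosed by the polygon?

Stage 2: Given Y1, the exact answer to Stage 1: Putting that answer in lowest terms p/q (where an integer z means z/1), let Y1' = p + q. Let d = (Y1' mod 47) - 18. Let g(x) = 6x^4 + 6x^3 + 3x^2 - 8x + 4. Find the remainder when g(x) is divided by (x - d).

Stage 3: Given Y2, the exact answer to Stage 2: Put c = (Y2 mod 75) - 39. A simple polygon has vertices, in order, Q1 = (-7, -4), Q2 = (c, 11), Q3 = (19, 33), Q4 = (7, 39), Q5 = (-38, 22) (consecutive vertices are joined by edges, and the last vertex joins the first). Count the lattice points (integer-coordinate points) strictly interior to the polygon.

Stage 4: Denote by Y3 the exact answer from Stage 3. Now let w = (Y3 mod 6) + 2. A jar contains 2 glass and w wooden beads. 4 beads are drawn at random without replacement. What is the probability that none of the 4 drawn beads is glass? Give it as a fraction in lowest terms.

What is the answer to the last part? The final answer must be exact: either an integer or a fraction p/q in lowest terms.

3/14

Stage 1: cross terms: (11*-26 - 15*-7)=-181, (15*-10 - 19*-26)=344, (19*23 - 22*-10)=657, (22*2 - 14*23)=-278, (14*-7 - 11*2)=-120; twice the area = |422| = 422; area = 211; answer 211
Stage 2: Y1 = 211; threaded value p + q = 212; d = 6; remainder = value at the root: 6*(6)^4 + 6*(6)^3 + 3*(6)^2 - 8*(6)^1 + 4 = (7776) + (1296) + (108) + (-48) + (4) = 9136; answer 9136
Stage 3: Y2 = 9136; c = 22; cross terms: (-7*11 - 22*-4)=11, (22*33 - 19*11)=517, (19*39 - 7*33)=510, (7*22 - -38*39)=1636, (-38*-4 - -7*22)=306; twice the area = |2980| = 2980; area = 1490; boundary points = 1 + 1 + 6 + 1 + 1 = 10; strictly interior points = area - boundary/2 + 1 = 1486; answer 1486
Stage 4: Y3 = 1486; w = 6; total draws C(8,4) = 70; favorable C(6,4) = 15; P = 3/14; answer 3/14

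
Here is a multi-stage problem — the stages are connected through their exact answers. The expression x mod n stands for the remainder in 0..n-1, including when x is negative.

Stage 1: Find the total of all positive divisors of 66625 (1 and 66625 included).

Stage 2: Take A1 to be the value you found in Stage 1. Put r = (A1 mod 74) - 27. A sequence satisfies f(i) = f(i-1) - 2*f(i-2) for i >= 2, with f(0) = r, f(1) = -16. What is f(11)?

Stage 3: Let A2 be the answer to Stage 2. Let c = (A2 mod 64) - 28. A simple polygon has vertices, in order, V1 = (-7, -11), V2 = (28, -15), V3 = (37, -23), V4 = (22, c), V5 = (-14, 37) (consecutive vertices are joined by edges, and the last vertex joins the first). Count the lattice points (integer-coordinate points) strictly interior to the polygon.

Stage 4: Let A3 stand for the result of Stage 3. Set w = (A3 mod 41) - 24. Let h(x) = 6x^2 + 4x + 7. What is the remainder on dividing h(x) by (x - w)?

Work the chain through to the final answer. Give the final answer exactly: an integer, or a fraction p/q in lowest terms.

Stage 1: 66625 = 5^3 * 13 * 41; sigma = (1 + 5 + 25 + 125) * (1 + 13) * (1 + 41) = 156 * 14 * 42 = 91728; answer 91728
Stage 2: A1 = 91728; r = 15; f(2) = 1*(-16) - 2*(15) = -46; iterating: f(2)=-46, f(3)=-14, f(4)=78, f(5)=106, f(6)=-50, f(7)=-262, f(8)=-162, f(9)=362, f(10)=686, f(11)=-38; answer -38
Stage 3: A2 = -38; c = -2; cross terms: (-7*-15 - 28*-11)=413, (28*-23 - 37*-15)=-89, (37*-2 - 22*-23)=432, (22*37 - -14*-2)=786, (-14*-11 - -7*37)=413; twice the area = |1955| = 1955; area = 1955/2; boundary points = 1 + 1 + 3 + 3 + 1 = 9; strictly interior points = area - boundary/2 + 1 = 974; answer 974
Stage 4: A3 = 974; w = 7; remainder = value at the root: 6*(7)^2 + 4*(7)^1 + 7 = (294) + (28) + (7) = 329; answer 329

329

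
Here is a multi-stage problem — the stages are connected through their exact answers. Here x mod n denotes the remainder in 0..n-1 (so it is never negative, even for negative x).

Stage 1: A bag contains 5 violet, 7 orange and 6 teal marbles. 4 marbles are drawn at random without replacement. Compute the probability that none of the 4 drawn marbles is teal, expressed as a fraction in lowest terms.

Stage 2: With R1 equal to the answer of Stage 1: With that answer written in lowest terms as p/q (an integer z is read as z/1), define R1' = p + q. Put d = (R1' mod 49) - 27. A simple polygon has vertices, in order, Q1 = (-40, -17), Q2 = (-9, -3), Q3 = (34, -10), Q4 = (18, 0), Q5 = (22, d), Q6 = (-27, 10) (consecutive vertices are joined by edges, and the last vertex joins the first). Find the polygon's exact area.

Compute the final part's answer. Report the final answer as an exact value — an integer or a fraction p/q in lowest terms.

Stage 1: total draws C(18,4) = 3060; favorable C(12,4) = 495; P = 11/68; answer 11/68
Stage 2: R1 = 11/68; threaded value p + q = 79; d = 3; cross terms: (-40*-3 - -9*-17)=-33, (-9*-10 - 34*-3)=192, (34*0 - 18*-10)=180, (18*3 - 22*0)=54, (22*10 - -27*3)=301, (-27*-17 - -40*10)=859; twice the area = |1553| = 1553; area = 1553/2; answer 1553/2

1553/2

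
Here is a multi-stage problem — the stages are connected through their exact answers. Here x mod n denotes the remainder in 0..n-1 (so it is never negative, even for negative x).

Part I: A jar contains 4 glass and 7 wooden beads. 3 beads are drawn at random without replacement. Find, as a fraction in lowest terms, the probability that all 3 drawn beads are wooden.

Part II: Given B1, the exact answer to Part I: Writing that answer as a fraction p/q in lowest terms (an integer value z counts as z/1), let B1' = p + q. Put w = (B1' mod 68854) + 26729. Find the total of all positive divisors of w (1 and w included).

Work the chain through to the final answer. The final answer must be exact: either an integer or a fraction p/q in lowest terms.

35696

Part I: total draws C(11,3) = 165; favorable C(7,3) = 35; P = 7/33; answer 7/33
Part II: B1 = 7/33; threaded value p + q = 40; w = 26769; 26769 = 3 * 8923; sigma = (1 + 3) * (1 + 8923) = 4 * 8924 = 35696; answer 35696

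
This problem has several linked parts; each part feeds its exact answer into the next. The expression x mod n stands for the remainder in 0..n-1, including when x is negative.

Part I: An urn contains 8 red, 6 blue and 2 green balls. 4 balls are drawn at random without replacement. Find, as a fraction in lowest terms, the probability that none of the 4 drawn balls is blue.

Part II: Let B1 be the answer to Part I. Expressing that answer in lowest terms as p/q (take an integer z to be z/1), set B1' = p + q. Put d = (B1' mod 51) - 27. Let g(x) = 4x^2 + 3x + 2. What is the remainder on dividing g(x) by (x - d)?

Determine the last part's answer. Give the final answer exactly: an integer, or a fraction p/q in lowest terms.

24

Part I: total draws C(16,4) = 1820; favorable C(10,4) = 210; P = 3/26; answer 3/26
Part II: B1 = 3/26; threaded value p + q = 29; d = 2; remainder = value at the root: 4*(2)^2 + 3*(2)^1 + 2 = (16) + (6) + (2) = 24; answer 24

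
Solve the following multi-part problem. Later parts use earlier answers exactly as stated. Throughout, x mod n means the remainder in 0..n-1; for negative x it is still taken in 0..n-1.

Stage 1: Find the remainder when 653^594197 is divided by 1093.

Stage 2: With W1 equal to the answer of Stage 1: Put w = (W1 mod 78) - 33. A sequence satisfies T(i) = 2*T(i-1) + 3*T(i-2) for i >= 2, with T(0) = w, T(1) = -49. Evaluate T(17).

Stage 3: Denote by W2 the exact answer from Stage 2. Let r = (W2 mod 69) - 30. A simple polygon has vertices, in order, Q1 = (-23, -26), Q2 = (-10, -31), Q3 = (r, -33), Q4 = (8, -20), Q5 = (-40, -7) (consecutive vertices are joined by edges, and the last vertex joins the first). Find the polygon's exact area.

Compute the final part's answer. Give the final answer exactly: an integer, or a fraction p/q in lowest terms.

Stage 1: squarings mod 1093: 653^1=653, 653^2=139, 653^4=740, 653^8=7, 653^16=49, 653^32=215, 653^64=319, 653^128=112, 653^256=521, 653^512=377, 653^1024=39, 653^2048=428, 653^4096=653, 653^8192=139, 653^16384=740, 653^32768=7, 653^65536=49, 653^131072=215, 653^262144=319, 653^524288=112; 653^594197 = 653^1 * 653^4 * 653^16 * 653^256 * 653^4096 * 653^65536 * 653^524288 = 436 (mod 1093); answer 436
Stage 2: W1 = 436; w = 13; T(2) = 2*(-49) + 3*(13) = -59; iterating: T(2)=-59, T(3)=-265, T(4)=-707, T(5)=-2209, T(6)=-6539, T(7)=-19705, T(8)=-59027, T(9)=-177169, T(10)=-531419, T(11)=-1594345, T(12)=-4782947, T(13)=-14348929, T(14)=-43046699, T(15)=-129140185, T(16)=-387420467, T(17)=-1162261489; answer -1162261489
Stage 3: W2 = -1162261489; r = 11; cross terms: (-23*-31 - -10*-26)=453, (-10*-33 - 11*-31)=671, (11*-20 - 8*-33)=44, (8*-7 - -40*-20)=-856, (-40*-26 - -23*-7)=879; twice the area = |1191| = 1191; area = 1191/2; answer 1191/2

1191/2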